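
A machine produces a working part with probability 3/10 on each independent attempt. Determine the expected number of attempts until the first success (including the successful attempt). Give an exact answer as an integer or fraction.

For a geometric distribution, E[trials] = 1/p = 1/(3/10) = 10/3.

10/3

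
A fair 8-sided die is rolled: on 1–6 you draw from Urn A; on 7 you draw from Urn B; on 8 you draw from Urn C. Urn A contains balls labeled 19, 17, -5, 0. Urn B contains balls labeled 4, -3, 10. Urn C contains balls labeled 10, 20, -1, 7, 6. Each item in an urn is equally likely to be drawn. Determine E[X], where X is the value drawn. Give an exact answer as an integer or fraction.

E[X | Urn A] = (19 + 17 − 5 + 0)/4 = 31/4
E[X | Urn B] = (4 − 3 + 10)/3 = 11/3
E[X | Urn C] = (10 + 20 − 1 + 7 + 6)/5 = 42/5
E[X] = (3/4)·31/4 + (1/8)·11/3 + (1/8)·42/5 = 1757/240

1757/240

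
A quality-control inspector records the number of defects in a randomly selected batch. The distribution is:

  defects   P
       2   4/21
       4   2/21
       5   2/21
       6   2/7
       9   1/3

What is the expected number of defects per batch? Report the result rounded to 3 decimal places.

E[X] = (4/21)·2 + (2/21)·4 + (2/21)·5 + (2/7)·6 + (1/3)·9
     = 125/21 ≈ 5.952

5.952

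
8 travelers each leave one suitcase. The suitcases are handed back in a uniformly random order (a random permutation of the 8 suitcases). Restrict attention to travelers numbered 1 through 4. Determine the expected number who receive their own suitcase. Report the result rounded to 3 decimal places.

Let Xᵢ = 1 if person i gets their own suitcase. For each i, P(Xᵢ=1) = 1/8.
By linearity of expectation, E[X₁+…+X_4] = 4·(1/8) = 1/2.
≈ 0.500

0.500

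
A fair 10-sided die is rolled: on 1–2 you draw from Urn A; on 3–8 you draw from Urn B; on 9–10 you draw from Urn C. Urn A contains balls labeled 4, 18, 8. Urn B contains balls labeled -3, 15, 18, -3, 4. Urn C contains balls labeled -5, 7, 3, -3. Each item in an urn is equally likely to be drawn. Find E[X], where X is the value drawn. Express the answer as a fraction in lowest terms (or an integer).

291/50

E[X | Urn A] = (4 + 18 + 8)/3 = 10
E[X | Urn B] = (-3 + 15 + 18 − 3 + 4)/5 = 31/5
E[X | Urn C] = (-5 + 7 + 3 − 3)/4 = 1/2
E[X] = (1/5)·10 + (3/5)·31/5 + (1/5)·1/2 = 291/50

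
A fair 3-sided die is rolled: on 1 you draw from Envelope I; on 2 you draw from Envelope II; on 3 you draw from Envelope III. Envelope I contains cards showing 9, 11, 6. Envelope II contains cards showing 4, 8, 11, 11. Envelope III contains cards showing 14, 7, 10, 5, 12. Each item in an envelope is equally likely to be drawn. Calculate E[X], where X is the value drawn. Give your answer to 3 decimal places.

E[X | Envelope I] = (9 + 11 + 6)/3 = 26/3
E[X | Envelope II] = (4 + 8 + 11 + 11)/4 = 17/2
E[X | Envelope III] = (14 + 7 + 10 + 5 + 12)/5 = 48/5
E[X] = (1/3)·26/3 + (1/3)·17/2 + (1/3)·48/5 = 803/90 ≈ 8.922

8.922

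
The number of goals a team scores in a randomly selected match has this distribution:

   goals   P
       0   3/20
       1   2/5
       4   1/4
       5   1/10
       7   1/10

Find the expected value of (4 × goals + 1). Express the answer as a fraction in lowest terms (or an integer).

E[4x+1] = (3/20)·1 + (2/5)·5 + (1/4)·17 + (1/10)·21 + (1/10)·29
     = 57/5

57/5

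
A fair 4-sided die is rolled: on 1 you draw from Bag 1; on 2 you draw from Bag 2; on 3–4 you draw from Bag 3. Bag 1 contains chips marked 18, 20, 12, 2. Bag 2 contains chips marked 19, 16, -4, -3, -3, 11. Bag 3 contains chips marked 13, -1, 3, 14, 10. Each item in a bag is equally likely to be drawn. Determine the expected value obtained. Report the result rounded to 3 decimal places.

E[X | Bag 1] = (18 + 20 + 12 + 2)/4 = 13
E[X | Bag 2] = (19 + 16 − 4 − 3 − 3 + 11)/6 = 6
E[X | Bag 3] = (13 − 1 + 3 + 14 + 10)/5 = 39/5
E[X] = (1/4)·13 + (1/4)·6 + (1/2)·39/5 = 173/20 ≈ 8.650

8.650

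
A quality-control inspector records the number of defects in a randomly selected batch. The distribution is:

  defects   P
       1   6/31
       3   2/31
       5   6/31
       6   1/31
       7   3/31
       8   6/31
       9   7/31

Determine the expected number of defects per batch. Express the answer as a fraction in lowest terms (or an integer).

180/31

E[X] = (6/31)·1 + (2/31)·3 + (6/31)·5 + (1/31)·6 + (3/31)·7 + (6/31)·8 + (7/31)·9
     = 180/31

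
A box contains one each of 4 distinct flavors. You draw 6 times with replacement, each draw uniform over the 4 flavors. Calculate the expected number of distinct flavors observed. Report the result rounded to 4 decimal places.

3.2881

Let Xⱼ=1 if type j appears at least once. P(Xⱼ=1) = 1 − ((4−1)/4)^6 = 3367/4096.
E[#distinct] = 4·3367/4096 = 3367/1024.
≈ 3.2881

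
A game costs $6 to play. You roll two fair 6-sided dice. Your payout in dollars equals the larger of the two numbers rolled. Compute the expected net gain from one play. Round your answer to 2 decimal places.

-$1.53

Distribution of the larger of the two numbers rolled: 1 w.p. 1/36, 2 w.p. 1/12, 3 w.p. 5/36, 4 w.p. 7/36, 5 w.p. 1/4, 6 w.p. 11/36
E[payout] = (1/36)·1 + (1/12)·2 + (5/36)·3 + (7/36)·4 + (1/4)·5 + (11/36)·6 = 161/36
Expected profit = 161/36 − 6 = -55/36 ≈ -$1.53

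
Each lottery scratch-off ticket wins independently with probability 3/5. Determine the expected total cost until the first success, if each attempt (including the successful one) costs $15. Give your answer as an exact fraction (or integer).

$25

E[#attempts] = 1/p = 5/3; E[cost] = 15·5/3 = 25.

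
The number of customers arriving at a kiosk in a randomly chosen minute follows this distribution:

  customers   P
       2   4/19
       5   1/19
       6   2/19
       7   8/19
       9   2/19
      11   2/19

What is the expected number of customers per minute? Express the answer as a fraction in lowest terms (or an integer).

E[X] = (4/19)·2 + (1/19)·5 + (2/19)·6 + (8/19)·7 + (2/19)·9 + (2/19)·11
     = 121/19

121/19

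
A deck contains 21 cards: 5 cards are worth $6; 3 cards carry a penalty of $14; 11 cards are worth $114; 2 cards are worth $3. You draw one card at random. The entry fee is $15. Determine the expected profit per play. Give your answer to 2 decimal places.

$44.43

E[payout] = (5/21)·6 + (3/21)·(-14) + (11/21)·114 + (2/21)·3 = 416/7
Expected profit = 416/7 − 15 = 311/7 ≈ $44.43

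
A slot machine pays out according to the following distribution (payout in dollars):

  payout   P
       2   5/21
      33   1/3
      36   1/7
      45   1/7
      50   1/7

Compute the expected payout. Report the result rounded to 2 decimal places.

$30.19

E[X] = (5/21)·2 + (1/3)·33 + (1/7)·36 + (1/7)·45 + (1/7)·50
     = 634/21 ≈ 30.19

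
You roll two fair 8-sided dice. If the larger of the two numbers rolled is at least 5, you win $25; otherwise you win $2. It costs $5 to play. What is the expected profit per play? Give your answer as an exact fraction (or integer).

57/4 dollars

E[payout] = (1/4)·2 + (3/4)·25 = 77/4
Expected profit = 77/4 − 5 = 57/4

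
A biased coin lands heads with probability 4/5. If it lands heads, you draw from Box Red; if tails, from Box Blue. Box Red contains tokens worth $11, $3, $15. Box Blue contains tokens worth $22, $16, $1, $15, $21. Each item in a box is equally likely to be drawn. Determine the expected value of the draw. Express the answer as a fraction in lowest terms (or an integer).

161/15 dollars

E[X | Box Red] = (11 + 3 + 15)/3 = 29/3
E[X | Box Blue] = (22 + 16 + 1 + 15 + 21)/5 = 15
E[X] = (4/5)·29/3 + (1/5)·15 = 161/15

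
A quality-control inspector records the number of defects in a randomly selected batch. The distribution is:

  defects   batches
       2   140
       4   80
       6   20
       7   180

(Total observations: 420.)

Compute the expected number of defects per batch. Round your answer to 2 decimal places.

4.71

Total = 420, so P(defects=2) = 140/420, etc.
E[X] = (1/3)·2 + (4/21)·4 + (1/21)·6 + (3/7)·7
     = 33/7 ≈ 4.71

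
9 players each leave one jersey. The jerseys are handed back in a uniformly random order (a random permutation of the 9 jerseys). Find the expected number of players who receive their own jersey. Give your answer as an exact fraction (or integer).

1

Let Xᵢ = 1 if person i gets their own jersey. For each i, P(Xᵢ=1) = 1/9.
By linearity of expectation, E[X₁+…+X_9] = 9·(1/9) = 1.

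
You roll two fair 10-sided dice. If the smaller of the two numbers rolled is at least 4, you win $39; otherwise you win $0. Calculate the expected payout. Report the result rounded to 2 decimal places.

$19.11

E[payout] = (51/100)·0 + (49/100)·39 = 1911/100
≈ $19.11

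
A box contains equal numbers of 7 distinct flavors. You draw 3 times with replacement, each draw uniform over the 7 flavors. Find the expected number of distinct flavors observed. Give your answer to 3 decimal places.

Let Xⱼ=1 if type j appears at least once. P(Xⱼ=1) = 1 − ((7−1)/7)^3 = 127/343.
E[#distinct] = 7·127/343 = 127/49.
≈ 2.592

2.592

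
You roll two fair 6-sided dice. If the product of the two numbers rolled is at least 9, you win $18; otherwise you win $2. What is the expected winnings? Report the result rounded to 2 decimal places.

E[payout] = (4/9)·2 + (5/9)·18 = 98/9
≈ $10.89

$10.89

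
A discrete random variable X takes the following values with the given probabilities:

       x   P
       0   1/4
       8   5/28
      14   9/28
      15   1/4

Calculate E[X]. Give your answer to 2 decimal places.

E[X] = (1/4)·0 + (5/28)·8 + (9/28)·14 + (1/4)·15
     = 271/28 ≈ 9.68

9.68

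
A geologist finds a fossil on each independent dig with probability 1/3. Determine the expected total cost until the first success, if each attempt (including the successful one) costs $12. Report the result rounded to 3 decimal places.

$36.000

E[#attempts] = 1/p = 3; E[cost] = 12·3 = 36.
≈ 36.000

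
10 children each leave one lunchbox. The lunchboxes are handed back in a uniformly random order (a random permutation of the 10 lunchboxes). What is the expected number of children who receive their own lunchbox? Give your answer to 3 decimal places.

1.000

Let Xᵢ = 1 if person i gets their own lunchbox. For each i, P(Xᵢ=1) = 1/10.
By linearity of expectation, E[X₁+…+X_10] = 10·(1/10) = 1.
≈ 1.000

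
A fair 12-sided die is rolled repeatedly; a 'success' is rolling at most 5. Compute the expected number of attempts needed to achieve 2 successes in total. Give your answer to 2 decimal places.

4.80

By linearity (sum of 2 independent geometric waits), E[trials] = 2/p = 2/(5/12) = 24/5.
≈ 4.80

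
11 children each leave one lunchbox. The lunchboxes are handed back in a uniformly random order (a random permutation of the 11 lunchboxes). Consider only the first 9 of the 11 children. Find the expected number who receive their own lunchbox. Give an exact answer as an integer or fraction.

9/11

Let Xᵢ = 1 if person i gets their own lunchbox. For each i, P(Xᵢ=1) = 1/11.
By linearity of expectation, E[X₁+…+X_9] = 9·(1/11) = 9/11.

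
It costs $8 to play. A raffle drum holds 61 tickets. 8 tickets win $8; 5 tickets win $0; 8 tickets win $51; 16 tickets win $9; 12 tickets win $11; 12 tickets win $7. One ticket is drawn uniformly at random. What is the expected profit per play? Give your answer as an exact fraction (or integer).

344/61 dollars

E[payout] = (8/61)·8 + (5/61)·0 + (8/61)·51 + (16/61)·9 + (12/61)·11 + (12/61)·7 = 832/61
Expected profit = 832/61 − 8 = 344/61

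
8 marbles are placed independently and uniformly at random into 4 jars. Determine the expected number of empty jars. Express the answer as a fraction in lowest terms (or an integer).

6561/16384

Let Xⱼ=1 if jar j is empty. P(Xⱼ=1) = ((4-1)/4)^8 = 6561/65536.
By linearity, E[#empty] = 4·6561/65536 = 6561/16384.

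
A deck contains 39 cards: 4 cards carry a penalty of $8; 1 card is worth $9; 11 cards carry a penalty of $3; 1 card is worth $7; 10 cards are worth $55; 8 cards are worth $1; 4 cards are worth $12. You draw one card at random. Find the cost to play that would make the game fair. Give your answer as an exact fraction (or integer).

557/39 dollars

E[payout] = (4/39)·(-8) + (1/39)·9 + (11/39)·(-3) + (1/39)·7 + (10/39)·55 + (8/39)·1 + (4/39)·12 = 557/39
Fair fee = E[payout] = 557/39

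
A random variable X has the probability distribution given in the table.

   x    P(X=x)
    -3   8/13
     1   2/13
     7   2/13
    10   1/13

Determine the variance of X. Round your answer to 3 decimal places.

E[X] = (8/13)·(-3) + (2/13)·1 + (2/13)·7 + (1/13)·10 = 2/13
E[X²] = (8/13)·9 + (2/13)·1 + (2/13)·49 + (1/13)·100 = 272/13
Var(X) = 272/13 − (2/13)² = 3532/169 ≈ 20.899

20.899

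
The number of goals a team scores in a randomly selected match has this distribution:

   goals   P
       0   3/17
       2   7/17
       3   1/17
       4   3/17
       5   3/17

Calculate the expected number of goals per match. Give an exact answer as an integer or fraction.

E[X] = (3/17)·0 + (7/17)·2 + (1/17)·3 + (3/17)·4 + (3/17)·5
     = 44/17

44/17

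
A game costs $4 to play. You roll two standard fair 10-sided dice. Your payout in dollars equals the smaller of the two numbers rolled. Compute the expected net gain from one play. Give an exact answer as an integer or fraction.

Distribution of the smaller of the two numbers rolled: 1 w.p. 19/100, 2 w.p. 17/100, 3 w.p. 3/20, 4 w.p. 13/100, 5 w.p. 11/100, 6 w.p. 9/100, …
E[payout] = (19/100)·1 + (17/100)·2 + (3/20)·3 + (13/100)·4 + (11/100)·5 + (9/100)·6 + (7/100)·7 + (1/20)·8 + (3/100)·9 + (1/100)·10 = 77/20
Expected profit = 77/20 − 4 = -3/20

-3/20 dollars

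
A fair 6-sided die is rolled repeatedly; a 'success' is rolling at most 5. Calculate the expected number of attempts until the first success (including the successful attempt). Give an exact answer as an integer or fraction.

For a geometric distribution, E[trials] = 1/p = 1/(5/6) = 6/5.

6/5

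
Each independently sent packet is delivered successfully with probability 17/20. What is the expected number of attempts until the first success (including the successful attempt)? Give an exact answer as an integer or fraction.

20/17

For a geometric distribution, E[trials] = 1/p = 1/(17/20) = 20/17.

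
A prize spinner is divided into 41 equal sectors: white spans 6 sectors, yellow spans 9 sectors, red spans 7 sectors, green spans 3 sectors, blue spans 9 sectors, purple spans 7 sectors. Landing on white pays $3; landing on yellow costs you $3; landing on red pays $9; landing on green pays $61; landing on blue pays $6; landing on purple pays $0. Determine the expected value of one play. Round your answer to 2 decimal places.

E[payout] = (6/41)·3 + (9/41)·(-3) + (7/41)·9 + (3/41)·61 + (9/41)·6 + (7/41)·0 = 291/41
≈ $7.10

$7.10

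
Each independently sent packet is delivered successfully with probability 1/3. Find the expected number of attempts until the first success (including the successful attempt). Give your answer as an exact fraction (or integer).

3

For a geometric distribution, E[trials] = 1/p = 1/(1/3) = 3.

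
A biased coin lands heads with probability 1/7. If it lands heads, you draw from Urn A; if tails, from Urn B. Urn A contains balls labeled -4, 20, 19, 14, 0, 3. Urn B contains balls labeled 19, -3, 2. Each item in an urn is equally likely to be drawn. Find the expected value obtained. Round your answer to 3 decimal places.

E[X | Urn A] = (-4 + 20 + 19 + 14 + 0 + 3)/6 = 26/3
E[X | Urn B] = (19 − 3 + 2)/3 = 6
E[X] = (1/7)·26/3 + (6/7)·6 = 134/21 ≈ 6.381

6.381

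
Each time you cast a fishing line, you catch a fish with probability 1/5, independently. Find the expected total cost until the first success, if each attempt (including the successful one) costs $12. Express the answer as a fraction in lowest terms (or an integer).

$60

E[#attempts] = 1/p = 5; E[cost] = 12·5 = 60.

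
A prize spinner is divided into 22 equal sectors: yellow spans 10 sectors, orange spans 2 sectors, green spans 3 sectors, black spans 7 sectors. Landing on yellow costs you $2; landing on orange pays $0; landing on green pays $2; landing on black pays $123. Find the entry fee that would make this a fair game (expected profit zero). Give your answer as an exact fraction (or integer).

77/2 dollars

E[payout] = (10/22)·(-2) + (2/22)·0 + (3/22)·2 + (7/22)·123 = 77/2
Fair fee = E[payout] = 77/2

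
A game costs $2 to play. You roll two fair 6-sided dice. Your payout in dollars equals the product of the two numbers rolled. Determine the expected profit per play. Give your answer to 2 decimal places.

Distribution of the product of the two numbers rolled: 1 w.p. 1/36, 2 w.p. 1/18, 3 w.p. 1/18, 4 w.p. 1/12, 5 w.p. 1/18, 6 w.p. 1/9, …
E[payout] = (1/36)·1 + (1/18)·2 + (1/18)·3 + (1/12)·4 + (1/18)·5 + (1/9)·6 + (1/18)·8 + (1/36)·9 + (1/18)·10 + (1/9)·12 + (1/18)·15 + (1/36)·16 + (1/18)·18 + (1/18)·20 + (1/18)·24 + (1/36)·25 + (1/18)·30 + (1/36)·36 = 49/4
Expected profit = 49/4 − 2 = 41/4 ≈ $10.25

$10.25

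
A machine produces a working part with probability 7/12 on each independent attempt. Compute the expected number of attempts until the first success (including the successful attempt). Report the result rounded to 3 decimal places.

1.714

For a geometric distribution, E[trials] = 1/p = 1/(7/12) = 12/7.
≈ 1.714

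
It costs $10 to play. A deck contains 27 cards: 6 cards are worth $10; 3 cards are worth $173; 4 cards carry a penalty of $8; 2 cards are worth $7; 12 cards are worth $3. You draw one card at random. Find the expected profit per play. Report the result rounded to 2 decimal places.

E[payout] = (6/27)·10 + (3/27)·173 + (4/27)·(-8) + (2/27)·7 + (12/27)·3 = 199/9
Expected profit = 199/9 − 10 = 109/9 ≈ $12.11

$12.11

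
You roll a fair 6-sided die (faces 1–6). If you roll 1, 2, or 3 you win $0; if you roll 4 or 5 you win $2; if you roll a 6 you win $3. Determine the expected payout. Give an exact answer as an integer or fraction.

E[payout] = (1/2)·0 + (1/3)·2 + (1/6)·3 = 7/6

7/6 dollars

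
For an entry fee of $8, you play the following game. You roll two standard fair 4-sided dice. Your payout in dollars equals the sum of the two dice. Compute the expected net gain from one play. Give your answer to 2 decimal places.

-$3.00

Distribution of the sum of the two dice: 2 w.p. 1/16, 3 w.p. 1/8, 4 w.p. 3/16, 5 w.p. 1/4, 6 w.p. 3/16, 7 w.p. 1/8, …
E[payout] = (1/16)·2 + (1/8)·3 + (3/16)·4 + (1/4)·5 + (3/16)·6 + (1/8)·7 + (1/16)·8 = 5
Expected profit = 5 − 8 = -3 ≈ -$3.00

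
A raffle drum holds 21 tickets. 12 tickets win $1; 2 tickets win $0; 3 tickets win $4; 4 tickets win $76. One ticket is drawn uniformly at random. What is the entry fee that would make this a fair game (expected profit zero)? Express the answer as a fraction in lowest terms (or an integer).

E[payout] = (12/21)·1 + (2/21)·0 + (3/21)·4 + (4/21)·76 = 328/21
Fair fee = E[payout] = 328/21

328/21 dollars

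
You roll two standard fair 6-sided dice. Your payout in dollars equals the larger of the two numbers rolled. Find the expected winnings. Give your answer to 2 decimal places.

$4.47

Distribution of the larger of the two numbers rolled: 1 w.p. 1/36, 2 w.p. 1/12, 3 w.p. 5/36, 4 w.p. 7/36, 5 w.p. 1/4, 6 w.p. 11/36
E[payout] = (1/36)·1 + (1/12)·2 + (5/36)·3 + (7/36)·4 + (1/4)·5 + (11/36)·6 = 161/36
≈ $4.47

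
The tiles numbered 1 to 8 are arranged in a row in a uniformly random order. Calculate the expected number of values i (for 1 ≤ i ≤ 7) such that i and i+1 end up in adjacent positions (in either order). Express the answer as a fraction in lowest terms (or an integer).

For each i ∈ {1,…,7}, let Xᵢ = 1 if i and i+1 are adjacent. P(Xᵢ=1) = 2·(8−1)!/8! = 2/8.
By linearity, E[ΣXᵢ] = (7)·(2/8) = 7/4.

7/4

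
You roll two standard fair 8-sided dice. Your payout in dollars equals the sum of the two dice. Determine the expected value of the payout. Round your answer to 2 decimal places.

$9.00

Distribution of the sum of the two dice: 2 w.p. 1/64, 3 w.p. 1/32, 4 w.p. 3/64, 5 w.p. 1/16, 6 w.p. 5/64, 7 w.p. 3/32, …
E[payout] = (1/64)·2 + (1/32)·3 + (3/64)·4 + (1/16)·5 + (5/64)·6 + (3/32)·7 + (7/64)·8 + (1/8)·9 + (7/64)·10 + (3/32)·11 + (5/64)·12 + (1/16)·13 + (3/64)·14 + (1/32)·15 + (1/64)·16 = 9
≈ $9.00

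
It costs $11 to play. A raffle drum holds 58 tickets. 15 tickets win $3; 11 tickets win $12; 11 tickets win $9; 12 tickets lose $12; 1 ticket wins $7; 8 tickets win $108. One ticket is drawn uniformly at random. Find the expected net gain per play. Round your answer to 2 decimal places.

E[payout] = (15/58)·3 + (11/58)·12 + (11/58)·9 + (12/58)·(-12) + (1/58)·7 + (8/58)·108 = 1003/58
Expected profit = 1003/58 − 11 = 365/58 ≈ $6.29

$6.29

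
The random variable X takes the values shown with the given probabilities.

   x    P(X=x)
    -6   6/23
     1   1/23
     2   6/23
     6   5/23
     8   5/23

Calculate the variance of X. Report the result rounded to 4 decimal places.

E[X] = (6/23)·(-6) + (1/23)·1 + (6/23)·2 + (5/23)·6 + (5/23)·8 = 47/23
E[X²] = (6/23)·36 + (1/23)·1 + (6/23)·4 + (5/23)·36 + (5/23)·64 = 741/23
Var(X) = 741/23 − (47/23)² = 14834/529 ≈ 28.0416

28.0416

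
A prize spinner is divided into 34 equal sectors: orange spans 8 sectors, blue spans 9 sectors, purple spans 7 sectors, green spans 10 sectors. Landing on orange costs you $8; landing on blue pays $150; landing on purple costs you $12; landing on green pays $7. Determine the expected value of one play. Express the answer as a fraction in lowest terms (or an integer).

E[payout] = (8/34)·(-8) + (9/34)·150 + (7/34)·(-12) + (10/34)·7 = 636/17

636/17 dollars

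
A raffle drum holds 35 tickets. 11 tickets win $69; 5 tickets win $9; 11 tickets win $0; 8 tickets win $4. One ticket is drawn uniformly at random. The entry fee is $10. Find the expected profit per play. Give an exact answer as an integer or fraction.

E[payout] = (11/35)·69 + (5/35)·9 + (11/35)·0 + (8/35)·4 = 836/35
Expected profit = 836/35 − 10 = 486/35

486/35 dollars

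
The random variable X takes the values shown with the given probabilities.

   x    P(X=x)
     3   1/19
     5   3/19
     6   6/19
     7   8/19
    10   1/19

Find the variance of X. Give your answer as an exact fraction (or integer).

E[X] = (1/19)·3 + (3/19)·5 + (6/19)·6 + (8/19)·7 + (1/19)·10 = 120/19
E[X²] = (1/19)·9 + (3/19)·25 + (6/19)·36 + (8/19)·49 + (1/19)·100 = 792/19
Var(X) = 792/19 − (120/19)² = 648/361

648/361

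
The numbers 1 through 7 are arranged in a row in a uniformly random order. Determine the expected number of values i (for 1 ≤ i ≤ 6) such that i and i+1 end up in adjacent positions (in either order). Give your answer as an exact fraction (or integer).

For each i ∈ {1,…,6}, let Xᵢ = 1 if i and i+1 are adjacent. P(Xᵢ=1) = 2·(7−1)!/7! = 2/7.
By linearity, E[ΣXᵢ] = (6)·(2/7) = 12/7.

12/7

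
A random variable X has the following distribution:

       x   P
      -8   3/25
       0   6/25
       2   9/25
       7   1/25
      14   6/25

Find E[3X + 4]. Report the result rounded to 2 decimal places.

14.20

E[3x+4] = (3/25)·(-20) + (6/25)·4 + (9/25)·10 + (1/25)·25 + (6/25)·46
     = 71/5 ≈ 14.20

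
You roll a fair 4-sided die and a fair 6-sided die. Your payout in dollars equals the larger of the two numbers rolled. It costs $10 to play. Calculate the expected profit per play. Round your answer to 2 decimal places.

-$6.08

Distribution of the larger of the two numbers rolled: 1 w.p. 1/24, 2 w.p. 1/8, 3 w.p. 5/24, 4 w.p. 7/24, 5 w.p. 1/6, 6 w.p. 1/6
E[payout] = (1/24)·1 + (1/8)·2 + (5/24)·3 + (7/24)·4 + (1/6)·5 + (1/6)·6 = 47/12
Expected profit = 47/12 − 10 = -73/12 ≈ -$6.08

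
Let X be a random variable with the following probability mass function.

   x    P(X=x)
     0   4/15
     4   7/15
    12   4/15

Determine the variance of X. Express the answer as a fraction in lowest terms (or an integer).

E[X] = (4/15)·0 + (7/15)·4 + (4/15)·12 = 76/15
E[X²] = (4/15)·0 + (7/15)·16 + (4/15)·144 = 688/15
Var(X) = 688/15 − (76/15)² = 4544/225

4544/225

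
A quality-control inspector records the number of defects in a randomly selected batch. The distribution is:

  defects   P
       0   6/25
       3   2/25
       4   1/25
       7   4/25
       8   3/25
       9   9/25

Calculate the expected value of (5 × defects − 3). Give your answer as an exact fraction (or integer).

E[5x-3] = (6/25)·(-3) + (2/25)·12 + (1/25)·17 + (4/25)·32 + (3/25)·37 + (9/25)·42
     = 128/5

128/5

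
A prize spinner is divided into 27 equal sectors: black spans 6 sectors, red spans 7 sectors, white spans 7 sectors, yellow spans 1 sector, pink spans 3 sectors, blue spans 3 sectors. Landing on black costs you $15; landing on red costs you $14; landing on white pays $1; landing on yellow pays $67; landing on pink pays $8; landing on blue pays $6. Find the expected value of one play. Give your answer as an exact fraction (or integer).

-8/3 dollars

E[payout] = (6/27)·(-15) + (7/27)·(-14) + (7/27)·1 + (1/27)·67 + (3/27)·8 + (3/27)·6 = -8/3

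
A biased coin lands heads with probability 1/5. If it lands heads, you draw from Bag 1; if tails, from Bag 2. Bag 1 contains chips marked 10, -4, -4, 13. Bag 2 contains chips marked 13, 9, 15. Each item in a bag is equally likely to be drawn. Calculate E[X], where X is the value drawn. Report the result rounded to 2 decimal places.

10.62

E[X | Bag 1] = (10 − 4 − 4 + 13)/4 = 15/4
E[X | Bag 2] = (13 + 9 + 15)/3 = 37/3
E[X] = (1/5)·15/4 + (4/5)·37/3 = 637/60 ≈ 10.62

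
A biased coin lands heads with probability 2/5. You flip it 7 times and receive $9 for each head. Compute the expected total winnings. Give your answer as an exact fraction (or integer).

126/5 dollars

E[#heads] = 7·2/5 = 14/5 (linearity over flips).
E[winnings] = 9·14/5 = 126/5.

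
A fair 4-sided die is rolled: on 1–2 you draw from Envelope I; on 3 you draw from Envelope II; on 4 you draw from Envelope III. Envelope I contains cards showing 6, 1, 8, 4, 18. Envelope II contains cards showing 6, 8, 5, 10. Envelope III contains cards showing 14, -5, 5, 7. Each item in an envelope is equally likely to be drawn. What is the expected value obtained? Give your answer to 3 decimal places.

6.825

E[X | Envelope I] = (6 + 1 + 8 + 4 + 18)/5 = 37/5
E[X | Envelope II] = (6 + 8 + 5 + 10)/4 = 29/4
E[X | Envelope III] = (14 − 5 + 5 + 7)/4 = 21/4
E[X] = (1/2)·37/5 + (1/4)·29/4 + (1/4)·21/4 = 273/40 ≈ 6.825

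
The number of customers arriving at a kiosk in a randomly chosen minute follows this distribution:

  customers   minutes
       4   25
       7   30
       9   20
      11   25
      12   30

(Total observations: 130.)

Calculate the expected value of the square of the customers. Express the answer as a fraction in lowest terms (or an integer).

Total = 130, so P(customers=4) = 25/130, etc.
E[X²] = (5/26)·16 + (3/13)·49 + (2/13)·81 + (5/26)·121 + (3/13)·144
     = 2167/26

2167/26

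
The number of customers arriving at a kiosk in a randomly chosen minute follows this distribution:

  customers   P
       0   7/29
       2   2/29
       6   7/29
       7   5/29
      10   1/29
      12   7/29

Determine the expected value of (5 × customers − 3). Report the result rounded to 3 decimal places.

27.172

E[5x-3] = (7/29)·(-3) + (2/29)·7 + (7/29)·27 + (5/29)·32 + (1/29)·47 + (7/29)·57
     = 788/29 ≈ 27.172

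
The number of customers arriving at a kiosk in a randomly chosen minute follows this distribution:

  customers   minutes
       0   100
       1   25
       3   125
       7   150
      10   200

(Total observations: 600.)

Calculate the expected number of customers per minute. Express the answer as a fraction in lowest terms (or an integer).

Total = 600, so P(customers=0) = 100/600, etc.
E[X] = (1/6)·0 + (1/24)·1 + (5/24)·3 + (1/4)·7 + (1/3)·10
     = 23/4

23/4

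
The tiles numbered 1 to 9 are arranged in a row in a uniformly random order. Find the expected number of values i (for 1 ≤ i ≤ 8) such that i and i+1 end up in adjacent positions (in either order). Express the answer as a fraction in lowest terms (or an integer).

16/9

For each i ∈ {1,…,8}, let Xᵢ = 1 if i and i+1 are adjacent. P(Xᵢ=1) = 2·(9−1)!/9! = 2/9.
By linearity, E[ΣXᵢ] = (8)·(2/9) = 16/9.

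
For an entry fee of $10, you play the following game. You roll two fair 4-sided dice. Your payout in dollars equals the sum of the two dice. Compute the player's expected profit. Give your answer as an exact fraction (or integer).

Distribution of the sum of the two dice: 2 w.p. 1/16, 3 w.p. 1/8, 4 w.p. 3/16, 5 w.p. 1/4, 6 w.p. 3/16, 7 w.p. 1/8, …
E[payout] = (1/16)·2 + (1/8)·3 + (3/16)·4 + (1/4)·5 + (3/16)·6 + (1/8)·7 + (1/16)·8 = 5
Expected profit = 5 − 10 = -5

-$5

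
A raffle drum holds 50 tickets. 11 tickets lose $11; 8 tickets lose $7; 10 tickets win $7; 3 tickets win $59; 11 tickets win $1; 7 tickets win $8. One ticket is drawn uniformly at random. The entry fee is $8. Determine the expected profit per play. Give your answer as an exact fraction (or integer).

E[payout] = (11/50)·(-11) + (8/50)·(-7) + (10/50)·7 + (3/50)·59 + (11/50)·1 + (7/50)·8 = 137/50
Expected profit = 137/50 − 8 = -263/50

-263/50 dollars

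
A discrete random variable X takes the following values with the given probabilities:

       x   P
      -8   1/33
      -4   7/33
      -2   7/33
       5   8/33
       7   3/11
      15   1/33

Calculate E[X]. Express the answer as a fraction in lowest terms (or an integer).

68/33

E[X] = (1/33)·(-8) + (7/33)·(-4) + (7/33)·(-2) + (8/33)·5 + (3/11)·7 + (1/33)·15
     = 68/33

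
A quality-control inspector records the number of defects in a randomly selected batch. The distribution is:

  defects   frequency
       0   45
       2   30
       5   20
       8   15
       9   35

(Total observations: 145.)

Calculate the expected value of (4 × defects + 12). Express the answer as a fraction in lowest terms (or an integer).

Total = 145, so P(defects=0) = 45/145, etc.
E[4x+12] = (9/29)·12 + (6/29)·20 + (4/29)·32 + (3/29)·44 + (7/29)·48
     = 824/29

824/29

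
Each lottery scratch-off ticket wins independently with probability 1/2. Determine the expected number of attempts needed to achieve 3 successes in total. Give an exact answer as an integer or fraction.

By linearity (sum of 3 independent geometric waits), E[trials] = 3/p = 3/(1/2) = 6.

6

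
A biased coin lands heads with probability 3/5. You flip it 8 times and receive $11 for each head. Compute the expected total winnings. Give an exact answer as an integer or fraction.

264/5 dollars

E[#heads] = 8·3/5 = 24/5 (linearity over flips).
E[winnings] = 11·24/5 = 264/5.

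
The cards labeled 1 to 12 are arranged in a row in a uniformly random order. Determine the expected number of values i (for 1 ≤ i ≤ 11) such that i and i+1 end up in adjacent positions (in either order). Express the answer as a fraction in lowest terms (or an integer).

11/6

For each i ∈ {1,…,11}, let Xᵢ = 1 if i and i+1 are adjacent. P(Xᵢ=1) = 2·(12−1)!/12! = 2/12.
By linearity, E[ΣXᵢ] = (11)·(2/12) = 11/6.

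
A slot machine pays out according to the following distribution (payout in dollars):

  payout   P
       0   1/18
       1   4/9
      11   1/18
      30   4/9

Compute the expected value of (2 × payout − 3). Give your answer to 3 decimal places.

E[2x-3] = (1/18)·(-3) + (4/9)·(-1) + (1/18)·19 + (4/9)·57
     = 232/9 ≈ 25.778

25.778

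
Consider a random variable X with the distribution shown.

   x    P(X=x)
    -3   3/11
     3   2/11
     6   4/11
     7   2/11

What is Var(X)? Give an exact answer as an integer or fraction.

1932/121

E[X] = (3/11)·(-3) + (2/11)·3 + (4/11)·6 + (2/11)·7 = 35/11
E[X²] = (3/11)·9 + (2/11)·9 + (4/11)·36 + (2/11)·49 = 287/11
Var(X) = 287/11 − (35/11)² = 1932/121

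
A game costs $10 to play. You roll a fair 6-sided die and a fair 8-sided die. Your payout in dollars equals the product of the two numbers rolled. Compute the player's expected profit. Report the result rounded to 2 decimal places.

$5.75

Distribution of the product of the two numbers rolled: 1 w.p. 1/48, 2 w.p. 1/24, 3 w.p. 1/24, 4 w.p. 1/16, 5 w.p. 1/24, 6 w.p. 1/12, …
E[payout] = (1/48)·1 + (1/24)·2 + (1/24)·3 + (1/16)·4 + (1/24)·5 + (1/12)·6 + (1/48)·7 + (1/16)·8 + (1/48)·9 + (1/24)·10 + (1/12)·12 + (1/48)·14 + (1/24)·15 + (1/24)·16 + (1/24)·18 + (1/24)·20 + (1/48)·21 + (1/16)·24 + (1/48)·25 + (1/48)·28 + (1/24)·30 + (1/48)·32 + (1/48)·35 + (1/48)·36 + (1/48)·40 + (1/48)·42 + (1/48)·48 = 63/4
Expected profit = 63/4 − 10 = 23/4 ≈ $5.75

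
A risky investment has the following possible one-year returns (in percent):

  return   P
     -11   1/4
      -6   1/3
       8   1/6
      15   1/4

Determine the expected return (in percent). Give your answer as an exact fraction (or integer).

1/3

E[X] = (1/4)·(-11) + (1/3)·(-6) + (1/6)·8 + (1/4)·15
     = 1/3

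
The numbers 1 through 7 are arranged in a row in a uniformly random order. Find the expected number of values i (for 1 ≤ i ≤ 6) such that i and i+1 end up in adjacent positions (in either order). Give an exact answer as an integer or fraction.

12/7

For each i ∈ {1,…,6}, let Xᵢ = 1 if i and i+1 are adjacent. P(Xᵢ=1) = 2·(7−1)!/7! = 2/7.
By linearity, E[ΣXᵢ] = (6)·(2/7) = 12/7.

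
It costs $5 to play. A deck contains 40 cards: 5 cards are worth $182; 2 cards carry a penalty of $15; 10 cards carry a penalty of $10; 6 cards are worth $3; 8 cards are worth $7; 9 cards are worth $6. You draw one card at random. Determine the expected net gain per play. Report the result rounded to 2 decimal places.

$17.70

E[payout] = (5/40)·182 + (2/40)·(-15) + (10/40)·(-10) + (6/40)·3 + (8/40)·7 + (9/40)·6 = 227/10
Expected profit = 227/10 − 5 = 177/10 ≈ $17.70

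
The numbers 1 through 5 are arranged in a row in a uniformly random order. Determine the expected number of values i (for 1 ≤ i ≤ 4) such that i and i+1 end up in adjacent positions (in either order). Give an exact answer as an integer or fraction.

8/5

For each i ∈ {1,…,4}, let Xᵢ = 1 if i and i+1 are adjacent. P(Xᵢ=1) = 2·(5−1)!/5! = 2/5.
By linearity, E[ΣXᵢ] = (4)·(2/5) = 8/5.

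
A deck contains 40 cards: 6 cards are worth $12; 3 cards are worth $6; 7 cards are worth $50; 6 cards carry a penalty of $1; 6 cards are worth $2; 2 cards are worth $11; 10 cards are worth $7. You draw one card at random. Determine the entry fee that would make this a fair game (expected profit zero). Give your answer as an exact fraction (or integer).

269/20 dollars

E[payout] = (6/40)·12 + (3/40)·6 + (7/40)·50 + (6/40)·(-1) + (6/40)·2 + (2/40)·11 + (10/40)·7 = 269/20
Fair fee = E[payout] = 269/20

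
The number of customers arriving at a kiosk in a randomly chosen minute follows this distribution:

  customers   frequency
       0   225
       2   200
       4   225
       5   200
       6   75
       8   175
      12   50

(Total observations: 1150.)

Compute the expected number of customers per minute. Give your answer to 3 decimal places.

4.130

Total = 1150, so P(customers=0) = 225/1150, etc.
E[X] = (9/46)·0 + (4/23)·2 + (9/46)·4 + (4/23)·5 + (3/46)·6 + (7/46)·8 + (1/23)·12
     = 95/23 ≈ 4.130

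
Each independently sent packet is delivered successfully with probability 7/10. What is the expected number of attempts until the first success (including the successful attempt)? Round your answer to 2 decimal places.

1.43

For a geometric distribution, E[trials] = 1/p = 1/(7/10) = 10/7.
≈ 1.43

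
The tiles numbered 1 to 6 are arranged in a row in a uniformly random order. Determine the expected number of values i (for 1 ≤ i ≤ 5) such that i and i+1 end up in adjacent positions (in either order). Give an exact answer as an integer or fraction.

For each i ∈ {1,…,5}, let Xᵢ = 1 if i and i+1 are adjacent. P(Xᵢ=1) = 2·(6−1)!/6! = 2/6.
By linearity, E[ΣXᵢ] = (5)·(2/6) = 5/3.

5/3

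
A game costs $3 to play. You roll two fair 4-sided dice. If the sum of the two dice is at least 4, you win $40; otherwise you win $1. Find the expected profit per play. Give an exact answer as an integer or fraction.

E[payout] = (3/16)·1 + (13/16)·40 = 523/16
Expected profit = 523/16 − 3 = 475/16

475/16 dollars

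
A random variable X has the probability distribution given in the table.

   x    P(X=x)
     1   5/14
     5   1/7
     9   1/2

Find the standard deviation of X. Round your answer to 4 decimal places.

3.6589

E[X] = 39/7, E[X²] = 311/7
Var(X) = E[X²] − (E[X])² = 311/7 − 1521/49 = 656/49
SD(X) = √(656/49) ≈ 3.6589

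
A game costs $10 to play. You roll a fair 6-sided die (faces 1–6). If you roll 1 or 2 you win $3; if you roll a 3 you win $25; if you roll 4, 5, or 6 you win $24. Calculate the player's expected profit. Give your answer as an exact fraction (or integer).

E[payout] = (1/3)·3 + (1/2)·24 + (1/6)·25 = 103/6
Expected profit = 103/6 − 10 = 43/6

43/6 dollars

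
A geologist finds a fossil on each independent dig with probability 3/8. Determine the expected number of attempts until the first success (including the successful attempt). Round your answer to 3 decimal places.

2.667

For a geometric distribution, E[trials] = 1/p = 1/(3/8) = 8/3.
≈ 2.667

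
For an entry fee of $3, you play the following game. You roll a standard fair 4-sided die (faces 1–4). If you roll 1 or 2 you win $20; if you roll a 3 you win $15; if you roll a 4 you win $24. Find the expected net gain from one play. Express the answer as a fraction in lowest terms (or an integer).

67/4 dollars

E[payout] = (1/4)·15 + (1/2)·20 + (1/4)·24 = 79/4
Expected profit = 79/4 − 3 = 67/4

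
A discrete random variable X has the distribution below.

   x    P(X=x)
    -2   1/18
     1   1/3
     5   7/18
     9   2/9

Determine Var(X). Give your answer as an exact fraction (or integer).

131/12

E[X] = (1/18)·(-2) + (1/3)·1 + (7/18)·5 + (2/9)·9 = 25/6
E[X²] = (1/18)·4 + (1/3)·1 + (7/18)·25 + (2/9)·81 = 509/18
Var(X) = 509/18 − (25/6)² = 131/12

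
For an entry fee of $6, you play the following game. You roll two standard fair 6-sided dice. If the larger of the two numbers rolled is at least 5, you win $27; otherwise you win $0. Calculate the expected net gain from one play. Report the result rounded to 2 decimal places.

$9.00

E[payout] = (4/9)·0 + (5/9)·27 = 15
Expected profit = 15 − 6 = 9 ≈ $9.00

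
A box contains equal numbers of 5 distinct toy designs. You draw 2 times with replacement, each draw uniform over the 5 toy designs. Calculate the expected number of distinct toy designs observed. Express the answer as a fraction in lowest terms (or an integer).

Let Xⱼ=1 if type j appears at least once. P(Xⱼ=1) = 1 − ((5−1)/5)^2 = 9/25.
E[#distinct] = 5·9/25 = 9/5.

9/5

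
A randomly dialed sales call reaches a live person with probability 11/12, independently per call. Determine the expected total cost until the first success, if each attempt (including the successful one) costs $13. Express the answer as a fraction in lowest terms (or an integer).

156/11 dollars

E[#attempts] = 1/p = 12/11; E[cost] = 13·12/11 = 156/11.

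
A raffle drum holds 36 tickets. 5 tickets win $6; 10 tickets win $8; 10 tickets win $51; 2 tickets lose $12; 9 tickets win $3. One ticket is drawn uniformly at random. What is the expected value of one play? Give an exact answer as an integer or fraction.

623/36 dollars

E[payout] = (5/36)·6 + (10/36)·8 + (10/36)·51 + (2/36)·(-12) + (9/36)·3 = 623/36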